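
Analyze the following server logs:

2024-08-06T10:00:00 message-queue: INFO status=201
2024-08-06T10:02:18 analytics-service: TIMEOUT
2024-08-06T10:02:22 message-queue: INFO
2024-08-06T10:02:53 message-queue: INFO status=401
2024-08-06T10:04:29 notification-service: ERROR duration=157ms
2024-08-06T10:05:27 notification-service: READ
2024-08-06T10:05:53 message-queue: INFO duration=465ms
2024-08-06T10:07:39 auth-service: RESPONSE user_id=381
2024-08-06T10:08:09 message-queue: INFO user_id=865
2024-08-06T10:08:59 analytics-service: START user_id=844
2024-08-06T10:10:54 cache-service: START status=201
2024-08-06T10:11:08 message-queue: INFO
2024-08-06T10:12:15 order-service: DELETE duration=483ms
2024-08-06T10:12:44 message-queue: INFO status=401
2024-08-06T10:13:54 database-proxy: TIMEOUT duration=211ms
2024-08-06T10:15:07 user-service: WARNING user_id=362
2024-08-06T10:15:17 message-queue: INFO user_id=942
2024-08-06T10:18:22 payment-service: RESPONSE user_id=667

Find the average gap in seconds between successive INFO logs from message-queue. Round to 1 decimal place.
131.0

To calculate average interval:

1. Find all INFO events for message-queue in order
2. Calculate time gaps between consecutive events
3. Compute mean of gaps: 917 / 7 = 131.0 seconds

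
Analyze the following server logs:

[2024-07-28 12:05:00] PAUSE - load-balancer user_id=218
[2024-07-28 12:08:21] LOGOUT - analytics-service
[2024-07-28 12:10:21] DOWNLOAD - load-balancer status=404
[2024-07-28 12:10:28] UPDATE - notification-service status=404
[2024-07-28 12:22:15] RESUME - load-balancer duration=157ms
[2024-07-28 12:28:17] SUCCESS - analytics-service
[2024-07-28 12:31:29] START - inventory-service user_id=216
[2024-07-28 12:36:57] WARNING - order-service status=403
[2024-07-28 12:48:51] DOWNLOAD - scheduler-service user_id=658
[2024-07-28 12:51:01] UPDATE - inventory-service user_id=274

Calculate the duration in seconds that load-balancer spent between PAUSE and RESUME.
1035

To calculate state duration:

1. Find PAUSE event for load-balancer: 2024-07-28 12:05:00
2. Find RESUME event for load-balancer: 2024-07-28 12:22:15
3. Calculate duration: 2024-07-28 12:22:15 - 2024-07-28 12:05:00 = 1035 seconds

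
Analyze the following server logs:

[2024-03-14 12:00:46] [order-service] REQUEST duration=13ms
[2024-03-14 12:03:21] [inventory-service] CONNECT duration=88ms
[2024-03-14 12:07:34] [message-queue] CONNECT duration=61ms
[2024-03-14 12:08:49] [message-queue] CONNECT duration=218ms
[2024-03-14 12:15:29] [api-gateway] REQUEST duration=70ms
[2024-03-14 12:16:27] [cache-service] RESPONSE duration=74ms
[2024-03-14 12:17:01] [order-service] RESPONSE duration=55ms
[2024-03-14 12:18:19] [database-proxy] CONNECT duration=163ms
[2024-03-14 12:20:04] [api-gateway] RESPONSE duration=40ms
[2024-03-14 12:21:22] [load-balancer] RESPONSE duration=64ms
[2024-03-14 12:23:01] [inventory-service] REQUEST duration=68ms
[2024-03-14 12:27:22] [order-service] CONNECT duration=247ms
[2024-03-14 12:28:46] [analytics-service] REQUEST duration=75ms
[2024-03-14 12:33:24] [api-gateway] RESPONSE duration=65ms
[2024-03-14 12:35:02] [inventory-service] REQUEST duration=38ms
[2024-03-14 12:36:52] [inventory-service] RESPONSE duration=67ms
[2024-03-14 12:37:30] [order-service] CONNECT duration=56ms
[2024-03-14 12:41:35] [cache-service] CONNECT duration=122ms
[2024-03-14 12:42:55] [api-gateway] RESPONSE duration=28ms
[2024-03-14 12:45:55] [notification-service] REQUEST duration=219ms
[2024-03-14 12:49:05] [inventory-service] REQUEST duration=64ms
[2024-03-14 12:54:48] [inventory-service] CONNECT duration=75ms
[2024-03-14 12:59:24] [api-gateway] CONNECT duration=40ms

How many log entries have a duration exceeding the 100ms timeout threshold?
5

To count timeouts:

1. Threshold: 100ms
2. Extract duration from each log entry
3. Count entries where duration > 100
4. Timeout count: 5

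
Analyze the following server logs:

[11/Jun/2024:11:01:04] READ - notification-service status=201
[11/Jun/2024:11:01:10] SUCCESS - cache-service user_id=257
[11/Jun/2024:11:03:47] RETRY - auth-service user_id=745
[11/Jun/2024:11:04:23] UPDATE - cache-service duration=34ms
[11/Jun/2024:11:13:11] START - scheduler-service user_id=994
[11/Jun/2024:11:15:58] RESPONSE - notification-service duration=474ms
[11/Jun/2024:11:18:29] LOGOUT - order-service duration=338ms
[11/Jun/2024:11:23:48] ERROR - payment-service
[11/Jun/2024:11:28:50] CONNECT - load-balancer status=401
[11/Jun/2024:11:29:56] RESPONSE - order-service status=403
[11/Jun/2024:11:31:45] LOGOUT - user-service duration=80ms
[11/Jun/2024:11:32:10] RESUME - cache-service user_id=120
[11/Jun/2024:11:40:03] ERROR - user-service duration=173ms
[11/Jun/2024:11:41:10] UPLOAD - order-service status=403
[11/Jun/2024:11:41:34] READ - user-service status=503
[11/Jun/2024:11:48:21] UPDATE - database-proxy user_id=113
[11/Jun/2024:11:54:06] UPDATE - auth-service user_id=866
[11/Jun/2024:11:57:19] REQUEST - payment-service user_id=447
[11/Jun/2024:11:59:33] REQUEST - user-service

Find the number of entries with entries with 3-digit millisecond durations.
3

To find matching entries:

1. Pattern to match: entries with 3-digit millisecond durations
2. Scan each log entry for the pattern
3. Count matches: 3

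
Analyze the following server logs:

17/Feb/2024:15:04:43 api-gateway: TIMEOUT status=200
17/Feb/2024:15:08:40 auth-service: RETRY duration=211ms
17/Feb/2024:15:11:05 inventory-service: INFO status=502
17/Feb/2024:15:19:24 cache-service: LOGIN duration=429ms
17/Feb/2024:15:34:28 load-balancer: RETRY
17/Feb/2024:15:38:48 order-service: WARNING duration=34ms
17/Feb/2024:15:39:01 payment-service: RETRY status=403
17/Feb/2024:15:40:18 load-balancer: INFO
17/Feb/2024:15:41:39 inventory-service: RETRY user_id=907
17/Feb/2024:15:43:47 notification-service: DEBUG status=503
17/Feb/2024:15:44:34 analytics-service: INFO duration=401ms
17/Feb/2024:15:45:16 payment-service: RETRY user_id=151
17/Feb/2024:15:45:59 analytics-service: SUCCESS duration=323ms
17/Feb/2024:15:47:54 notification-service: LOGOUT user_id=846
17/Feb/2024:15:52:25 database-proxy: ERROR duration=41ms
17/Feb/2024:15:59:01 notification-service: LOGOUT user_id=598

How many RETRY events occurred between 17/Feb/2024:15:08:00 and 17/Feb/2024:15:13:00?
1

To count events in the time window:

1. Window boundaries: 17/Feb/2024:15:08:00 to 17/Feb/2024:15:13:00
2. Filter for RETRY events within this window
3. Count matching events: 1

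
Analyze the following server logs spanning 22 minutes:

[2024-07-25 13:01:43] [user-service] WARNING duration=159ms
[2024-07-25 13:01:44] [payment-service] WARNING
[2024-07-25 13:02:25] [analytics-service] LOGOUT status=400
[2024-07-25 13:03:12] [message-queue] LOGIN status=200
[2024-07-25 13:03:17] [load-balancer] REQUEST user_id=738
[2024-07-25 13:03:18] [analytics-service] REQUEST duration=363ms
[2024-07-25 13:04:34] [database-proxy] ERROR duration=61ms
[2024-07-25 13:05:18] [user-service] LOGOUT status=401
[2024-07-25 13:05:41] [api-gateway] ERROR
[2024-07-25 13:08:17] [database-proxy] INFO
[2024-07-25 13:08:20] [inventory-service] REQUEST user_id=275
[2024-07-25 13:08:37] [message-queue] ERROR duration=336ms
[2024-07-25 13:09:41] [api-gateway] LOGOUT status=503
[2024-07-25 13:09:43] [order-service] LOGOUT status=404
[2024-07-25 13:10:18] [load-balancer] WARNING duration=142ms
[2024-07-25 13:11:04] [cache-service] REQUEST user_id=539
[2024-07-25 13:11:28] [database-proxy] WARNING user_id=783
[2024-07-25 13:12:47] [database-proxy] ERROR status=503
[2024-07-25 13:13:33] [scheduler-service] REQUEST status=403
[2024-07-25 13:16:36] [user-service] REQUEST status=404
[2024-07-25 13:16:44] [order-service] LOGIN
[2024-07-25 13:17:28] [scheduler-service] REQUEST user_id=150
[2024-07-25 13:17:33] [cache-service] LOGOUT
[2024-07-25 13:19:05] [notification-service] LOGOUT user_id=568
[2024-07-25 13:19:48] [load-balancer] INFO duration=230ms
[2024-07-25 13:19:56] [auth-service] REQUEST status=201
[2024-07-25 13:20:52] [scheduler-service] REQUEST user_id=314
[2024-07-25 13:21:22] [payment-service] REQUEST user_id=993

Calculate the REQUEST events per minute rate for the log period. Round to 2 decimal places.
0.45

To calculate the rate:

1. Count total REQUEST events: 10
2. Total time period: 22 minutes
3. Rate = 10 / 22 = 0.45 events per minute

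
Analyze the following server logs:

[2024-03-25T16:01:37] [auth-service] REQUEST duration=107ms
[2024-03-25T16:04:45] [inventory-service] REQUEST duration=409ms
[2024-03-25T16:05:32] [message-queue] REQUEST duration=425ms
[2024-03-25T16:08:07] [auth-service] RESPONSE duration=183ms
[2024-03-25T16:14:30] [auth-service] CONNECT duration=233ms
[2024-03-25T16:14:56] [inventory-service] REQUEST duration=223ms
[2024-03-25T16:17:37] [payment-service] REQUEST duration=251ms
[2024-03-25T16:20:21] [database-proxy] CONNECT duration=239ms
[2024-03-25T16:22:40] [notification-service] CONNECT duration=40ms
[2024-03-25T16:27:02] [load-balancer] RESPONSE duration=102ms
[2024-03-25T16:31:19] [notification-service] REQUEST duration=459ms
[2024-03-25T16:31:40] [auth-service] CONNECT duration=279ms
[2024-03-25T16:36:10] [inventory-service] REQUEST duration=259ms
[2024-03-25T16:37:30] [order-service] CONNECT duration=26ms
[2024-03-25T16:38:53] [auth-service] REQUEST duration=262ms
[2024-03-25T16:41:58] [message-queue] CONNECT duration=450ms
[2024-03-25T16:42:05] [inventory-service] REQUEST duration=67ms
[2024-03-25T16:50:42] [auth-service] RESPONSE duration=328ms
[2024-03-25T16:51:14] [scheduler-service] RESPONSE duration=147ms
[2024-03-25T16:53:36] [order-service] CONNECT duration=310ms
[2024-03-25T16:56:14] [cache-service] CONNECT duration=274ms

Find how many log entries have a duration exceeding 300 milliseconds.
6

To count timeouts:

1. Threshold: 300ms
2. Extract duration from each log entry
3. Count entries where duration > 300
4. Timeout count: 6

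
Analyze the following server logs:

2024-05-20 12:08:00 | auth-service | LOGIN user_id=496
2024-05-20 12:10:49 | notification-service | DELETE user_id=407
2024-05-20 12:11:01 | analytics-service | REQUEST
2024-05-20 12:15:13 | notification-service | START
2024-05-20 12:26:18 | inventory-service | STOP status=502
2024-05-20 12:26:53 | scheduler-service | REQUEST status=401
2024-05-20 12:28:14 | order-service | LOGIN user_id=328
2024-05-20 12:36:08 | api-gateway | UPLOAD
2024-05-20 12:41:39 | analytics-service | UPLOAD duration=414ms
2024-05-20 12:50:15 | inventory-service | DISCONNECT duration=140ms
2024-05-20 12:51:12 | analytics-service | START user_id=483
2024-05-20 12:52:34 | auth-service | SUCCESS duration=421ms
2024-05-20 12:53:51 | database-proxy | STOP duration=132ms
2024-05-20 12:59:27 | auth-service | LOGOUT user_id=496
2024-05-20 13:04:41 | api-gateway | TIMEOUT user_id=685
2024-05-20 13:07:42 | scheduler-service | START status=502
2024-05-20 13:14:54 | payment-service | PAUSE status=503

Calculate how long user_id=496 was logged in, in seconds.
3087

To calculate session duration:

1. Find LOGIN event for user_id=496: 2024-05-20 12:08:00
2. Find LOGOUT event for user_id=496: 2024-05-20 12:59:27
3. Session duration: 2024-05-20 12:59:27 - 2024-05-20 12:08:00 = 3087 seconds (51 minutes)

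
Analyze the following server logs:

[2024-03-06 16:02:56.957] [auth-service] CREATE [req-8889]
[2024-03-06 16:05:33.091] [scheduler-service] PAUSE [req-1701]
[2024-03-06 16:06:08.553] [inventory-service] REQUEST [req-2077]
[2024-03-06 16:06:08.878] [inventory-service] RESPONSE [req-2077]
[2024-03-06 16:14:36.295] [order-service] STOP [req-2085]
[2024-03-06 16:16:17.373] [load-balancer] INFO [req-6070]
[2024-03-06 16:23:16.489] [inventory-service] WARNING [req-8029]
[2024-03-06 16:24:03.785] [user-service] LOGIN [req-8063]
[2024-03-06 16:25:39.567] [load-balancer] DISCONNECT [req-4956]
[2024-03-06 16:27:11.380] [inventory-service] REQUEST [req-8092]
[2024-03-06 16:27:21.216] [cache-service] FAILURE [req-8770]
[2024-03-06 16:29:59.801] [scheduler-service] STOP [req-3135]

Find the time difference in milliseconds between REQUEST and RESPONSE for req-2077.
325

To calculate latency:

1. Find REQUEST with id req-2077: 2024-03-06 16:06:08.553
2. Find RESPONSE with id req-2077: 2024-03-06 16:06:08.878
3. Latency: 2024-03-06 16:06:08.878 - 2024-03-06 16:06:08.553 = 325ms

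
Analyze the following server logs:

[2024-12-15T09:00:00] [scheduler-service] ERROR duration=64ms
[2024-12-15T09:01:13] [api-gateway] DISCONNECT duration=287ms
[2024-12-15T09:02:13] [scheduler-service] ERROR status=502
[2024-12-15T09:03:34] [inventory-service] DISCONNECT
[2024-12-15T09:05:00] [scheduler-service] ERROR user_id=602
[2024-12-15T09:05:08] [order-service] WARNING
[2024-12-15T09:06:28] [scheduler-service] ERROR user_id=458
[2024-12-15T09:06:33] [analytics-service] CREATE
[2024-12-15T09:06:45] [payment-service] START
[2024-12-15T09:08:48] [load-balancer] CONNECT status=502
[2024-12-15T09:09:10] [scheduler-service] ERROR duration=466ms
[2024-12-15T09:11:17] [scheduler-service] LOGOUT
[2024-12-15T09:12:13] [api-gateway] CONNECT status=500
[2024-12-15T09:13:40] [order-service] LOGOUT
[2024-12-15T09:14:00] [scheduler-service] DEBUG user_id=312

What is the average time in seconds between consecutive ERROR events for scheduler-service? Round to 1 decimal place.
137.5

To calculate average interval:

1. Find all ERROR events for scheduler-service in order
2. Calculate time gaps between consecutive events
3. Compute mean of gaps: 550 / 4 = 137.5 seconds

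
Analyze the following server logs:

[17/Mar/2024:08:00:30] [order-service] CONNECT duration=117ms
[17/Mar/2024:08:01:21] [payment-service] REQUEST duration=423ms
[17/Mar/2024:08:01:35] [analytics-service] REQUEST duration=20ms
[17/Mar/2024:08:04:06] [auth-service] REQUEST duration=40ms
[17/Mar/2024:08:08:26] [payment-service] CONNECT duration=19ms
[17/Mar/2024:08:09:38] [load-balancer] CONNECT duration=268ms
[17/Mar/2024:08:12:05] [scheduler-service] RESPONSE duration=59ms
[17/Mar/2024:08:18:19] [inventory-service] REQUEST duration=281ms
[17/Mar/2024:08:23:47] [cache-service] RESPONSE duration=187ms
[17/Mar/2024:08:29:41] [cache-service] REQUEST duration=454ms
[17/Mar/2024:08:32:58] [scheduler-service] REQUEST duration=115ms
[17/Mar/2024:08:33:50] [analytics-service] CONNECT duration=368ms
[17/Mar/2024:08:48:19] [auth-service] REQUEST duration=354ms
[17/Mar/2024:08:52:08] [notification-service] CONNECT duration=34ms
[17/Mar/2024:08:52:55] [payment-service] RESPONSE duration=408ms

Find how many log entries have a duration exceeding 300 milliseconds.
5

To count timeouts:

1. Threshold: 300ms
2. Extract duration from each log entry
3. Count entries where duration > 300
4. Timeout count: 5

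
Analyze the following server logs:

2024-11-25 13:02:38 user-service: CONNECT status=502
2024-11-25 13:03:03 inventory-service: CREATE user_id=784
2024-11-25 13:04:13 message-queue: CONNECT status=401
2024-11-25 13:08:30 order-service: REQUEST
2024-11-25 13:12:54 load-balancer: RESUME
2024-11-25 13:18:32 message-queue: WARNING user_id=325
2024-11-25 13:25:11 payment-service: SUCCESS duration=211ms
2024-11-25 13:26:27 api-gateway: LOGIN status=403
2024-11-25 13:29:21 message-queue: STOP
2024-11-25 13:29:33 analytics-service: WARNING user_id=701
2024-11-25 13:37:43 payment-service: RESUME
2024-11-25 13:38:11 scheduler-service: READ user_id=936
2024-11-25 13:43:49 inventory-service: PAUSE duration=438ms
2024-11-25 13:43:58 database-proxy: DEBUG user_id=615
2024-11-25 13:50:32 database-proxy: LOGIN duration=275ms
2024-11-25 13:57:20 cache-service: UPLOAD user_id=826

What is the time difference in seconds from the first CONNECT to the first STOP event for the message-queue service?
1508

To find the time between events:

1. Locate the first CONNECT event for message-queue: 2024-11-25 13:04:13
2. Locate the first STOP event for message-queue: 2024-11-25 13:29:21
3. Calculate the difference: 2024-11-25 13:29:21 - 2024-11-25 13:04:13 = 1508 seconds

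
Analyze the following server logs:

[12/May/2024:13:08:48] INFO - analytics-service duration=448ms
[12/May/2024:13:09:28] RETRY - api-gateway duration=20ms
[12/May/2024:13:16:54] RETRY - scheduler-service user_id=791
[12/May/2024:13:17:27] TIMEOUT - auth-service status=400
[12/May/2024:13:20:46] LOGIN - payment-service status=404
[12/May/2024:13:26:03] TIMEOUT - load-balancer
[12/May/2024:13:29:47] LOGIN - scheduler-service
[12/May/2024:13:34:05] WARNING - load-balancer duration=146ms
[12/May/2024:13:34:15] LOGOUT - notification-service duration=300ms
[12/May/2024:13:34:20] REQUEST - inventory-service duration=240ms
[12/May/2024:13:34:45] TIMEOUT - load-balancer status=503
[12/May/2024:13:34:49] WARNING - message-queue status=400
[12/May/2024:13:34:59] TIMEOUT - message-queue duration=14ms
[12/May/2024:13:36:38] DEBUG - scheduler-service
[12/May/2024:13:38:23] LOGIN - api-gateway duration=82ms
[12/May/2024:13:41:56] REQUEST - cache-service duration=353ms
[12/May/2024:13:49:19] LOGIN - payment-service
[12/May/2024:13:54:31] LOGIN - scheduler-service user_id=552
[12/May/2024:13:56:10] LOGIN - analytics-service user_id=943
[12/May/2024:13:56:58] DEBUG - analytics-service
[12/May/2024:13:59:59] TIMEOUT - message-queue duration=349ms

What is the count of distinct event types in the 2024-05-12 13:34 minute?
4

To count unique event types:

1. Filter events in the minute starting at 2024-05-12 13:34
2. Extract event types from matching entries
3. Count unique types: 4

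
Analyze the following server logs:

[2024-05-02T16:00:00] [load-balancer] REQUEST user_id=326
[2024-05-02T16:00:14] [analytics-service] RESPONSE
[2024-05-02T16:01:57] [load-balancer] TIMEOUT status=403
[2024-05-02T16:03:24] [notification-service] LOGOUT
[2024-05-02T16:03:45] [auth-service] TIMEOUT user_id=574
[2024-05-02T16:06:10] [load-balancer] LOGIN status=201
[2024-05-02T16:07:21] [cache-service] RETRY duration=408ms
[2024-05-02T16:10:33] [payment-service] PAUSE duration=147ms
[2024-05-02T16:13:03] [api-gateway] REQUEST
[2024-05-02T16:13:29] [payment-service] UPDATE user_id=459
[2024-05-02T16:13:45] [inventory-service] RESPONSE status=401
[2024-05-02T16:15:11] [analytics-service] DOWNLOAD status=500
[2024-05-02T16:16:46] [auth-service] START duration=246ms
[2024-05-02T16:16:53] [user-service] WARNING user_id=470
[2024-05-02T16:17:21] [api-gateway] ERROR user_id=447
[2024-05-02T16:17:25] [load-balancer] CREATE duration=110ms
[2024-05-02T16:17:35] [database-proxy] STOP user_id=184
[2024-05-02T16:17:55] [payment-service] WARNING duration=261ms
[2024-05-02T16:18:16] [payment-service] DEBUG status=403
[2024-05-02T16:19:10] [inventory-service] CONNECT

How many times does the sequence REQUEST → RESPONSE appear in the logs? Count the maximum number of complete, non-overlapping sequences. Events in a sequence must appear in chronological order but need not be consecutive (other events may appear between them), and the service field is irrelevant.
2

To count sequences:

1. Look for pattern: REQUEST → RESPONSE
2. Greedily scan the log in chronological order, matching each sequence element in turn (ignoring service)
3. Each time the full pattern completes, increment the count and restart matching from the next event
4. Complete non-overlapping sequences found: 2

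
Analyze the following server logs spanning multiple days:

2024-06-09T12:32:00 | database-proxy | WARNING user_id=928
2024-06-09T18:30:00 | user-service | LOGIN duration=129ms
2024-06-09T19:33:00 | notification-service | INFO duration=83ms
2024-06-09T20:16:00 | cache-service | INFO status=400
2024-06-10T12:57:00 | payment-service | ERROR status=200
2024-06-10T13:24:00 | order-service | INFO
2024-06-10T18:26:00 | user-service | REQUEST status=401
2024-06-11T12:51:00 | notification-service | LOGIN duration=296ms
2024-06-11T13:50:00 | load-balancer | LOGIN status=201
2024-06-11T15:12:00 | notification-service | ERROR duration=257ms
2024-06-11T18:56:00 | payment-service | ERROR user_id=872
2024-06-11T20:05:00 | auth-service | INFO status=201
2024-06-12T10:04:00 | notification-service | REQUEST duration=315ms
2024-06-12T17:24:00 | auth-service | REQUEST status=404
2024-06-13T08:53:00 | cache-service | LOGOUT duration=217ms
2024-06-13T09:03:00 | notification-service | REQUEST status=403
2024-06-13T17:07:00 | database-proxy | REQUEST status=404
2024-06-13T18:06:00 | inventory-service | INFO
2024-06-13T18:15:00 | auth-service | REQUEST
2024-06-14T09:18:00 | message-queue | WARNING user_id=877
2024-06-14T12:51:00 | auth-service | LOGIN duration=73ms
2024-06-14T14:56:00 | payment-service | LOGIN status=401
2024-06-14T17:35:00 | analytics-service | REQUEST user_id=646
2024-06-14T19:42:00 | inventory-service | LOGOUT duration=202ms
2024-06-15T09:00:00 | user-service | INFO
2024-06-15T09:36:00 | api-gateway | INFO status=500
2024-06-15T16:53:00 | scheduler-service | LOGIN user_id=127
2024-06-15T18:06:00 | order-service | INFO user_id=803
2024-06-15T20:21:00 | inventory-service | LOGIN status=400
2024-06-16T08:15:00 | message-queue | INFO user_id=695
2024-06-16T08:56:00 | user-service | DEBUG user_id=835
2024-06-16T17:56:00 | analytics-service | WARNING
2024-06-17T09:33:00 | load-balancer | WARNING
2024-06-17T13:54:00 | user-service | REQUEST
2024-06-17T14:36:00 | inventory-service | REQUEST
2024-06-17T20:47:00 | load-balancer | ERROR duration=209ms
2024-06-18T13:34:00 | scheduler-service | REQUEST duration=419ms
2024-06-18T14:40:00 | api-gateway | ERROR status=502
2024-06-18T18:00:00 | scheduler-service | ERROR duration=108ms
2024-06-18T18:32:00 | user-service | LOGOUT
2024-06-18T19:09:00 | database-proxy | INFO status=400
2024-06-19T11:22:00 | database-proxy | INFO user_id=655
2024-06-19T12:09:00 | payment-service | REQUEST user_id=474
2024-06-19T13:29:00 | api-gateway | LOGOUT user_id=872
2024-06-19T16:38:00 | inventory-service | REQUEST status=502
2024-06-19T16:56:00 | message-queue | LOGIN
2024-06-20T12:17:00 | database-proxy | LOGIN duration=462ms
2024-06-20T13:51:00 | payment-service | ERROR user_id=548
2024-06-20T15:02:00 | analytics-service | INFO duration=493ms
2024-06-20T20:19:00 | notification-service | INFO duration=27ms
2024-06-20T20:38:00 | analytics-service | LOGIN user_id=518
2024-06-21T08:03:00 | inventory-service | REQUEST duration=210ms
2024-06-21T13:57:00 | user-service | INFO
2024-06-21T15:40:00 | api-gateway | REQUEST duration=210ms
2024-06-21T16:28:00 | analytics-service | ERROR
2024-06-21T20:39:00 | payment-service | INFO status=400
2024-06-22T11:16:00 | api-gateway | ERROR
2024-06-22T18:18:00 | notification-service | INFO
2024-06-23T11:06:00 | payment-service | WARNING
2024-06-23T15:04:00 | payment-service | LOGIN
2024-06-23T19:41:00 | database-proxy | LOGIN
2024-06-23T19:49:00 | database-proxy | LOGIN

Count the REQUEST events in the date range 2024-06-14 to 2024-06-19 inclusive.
6

To filter by date range:

1. Date range: 2024-06-14 through 2024-06-19, both dates inclusive
2. Filter for REQUEST events whose date falls in this range
3. Count matching events: 6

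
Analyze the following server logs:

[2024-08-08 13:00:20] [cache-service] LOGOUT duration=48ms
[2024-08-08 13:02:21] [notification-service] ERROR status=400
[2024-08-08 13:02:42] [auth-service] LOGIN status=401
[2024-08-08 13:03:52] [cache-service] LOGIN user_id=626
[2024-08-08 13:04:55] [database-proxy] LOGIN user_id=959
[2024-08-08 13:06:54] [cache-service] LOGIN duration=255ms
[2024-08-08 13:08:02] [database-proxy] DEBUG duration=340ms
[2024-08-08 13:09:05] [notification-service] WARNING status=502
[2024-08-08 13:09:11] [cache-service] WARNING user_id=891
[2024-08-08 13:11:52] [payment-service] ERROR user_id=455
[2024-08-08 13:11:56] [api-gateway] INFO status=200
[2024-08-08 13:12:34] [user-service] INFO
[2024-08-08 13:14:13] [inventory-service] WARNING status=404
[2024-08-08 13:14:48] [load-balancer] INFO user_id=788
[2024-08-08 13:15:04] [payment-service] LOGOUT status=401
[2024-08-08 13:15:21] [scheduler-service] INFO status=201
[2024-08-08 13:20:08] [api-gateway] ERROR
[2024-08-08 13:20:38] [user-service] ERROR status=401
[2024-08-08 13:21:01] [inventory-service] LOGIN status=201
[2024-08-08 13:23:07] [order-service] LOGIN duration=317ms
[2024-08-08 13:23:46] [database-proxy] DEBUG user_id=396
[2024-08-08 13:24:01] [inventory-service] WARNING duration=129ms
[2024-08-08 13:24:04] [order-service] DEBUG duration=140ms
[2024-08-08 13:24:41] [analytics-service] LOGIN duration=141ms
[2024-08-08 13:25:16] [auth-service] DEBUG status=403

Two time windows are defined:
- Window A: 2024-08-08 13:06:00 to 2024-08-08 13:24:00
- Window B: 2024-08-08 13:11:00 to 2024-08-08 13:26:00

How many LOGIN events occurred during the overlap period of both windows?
2

To find overlap events:

1. Window A: 2024-08-08 13:06:00 to 2024-08-08 13:24:00
2. Window B: 2024-08-08 13:11:00 to 2024-08-08 13:26:00
3. Overlap period: 2024-08-08 13:11:00 to 2024-08-08 13:24:00
4. Count LOGIN events in overlap: 2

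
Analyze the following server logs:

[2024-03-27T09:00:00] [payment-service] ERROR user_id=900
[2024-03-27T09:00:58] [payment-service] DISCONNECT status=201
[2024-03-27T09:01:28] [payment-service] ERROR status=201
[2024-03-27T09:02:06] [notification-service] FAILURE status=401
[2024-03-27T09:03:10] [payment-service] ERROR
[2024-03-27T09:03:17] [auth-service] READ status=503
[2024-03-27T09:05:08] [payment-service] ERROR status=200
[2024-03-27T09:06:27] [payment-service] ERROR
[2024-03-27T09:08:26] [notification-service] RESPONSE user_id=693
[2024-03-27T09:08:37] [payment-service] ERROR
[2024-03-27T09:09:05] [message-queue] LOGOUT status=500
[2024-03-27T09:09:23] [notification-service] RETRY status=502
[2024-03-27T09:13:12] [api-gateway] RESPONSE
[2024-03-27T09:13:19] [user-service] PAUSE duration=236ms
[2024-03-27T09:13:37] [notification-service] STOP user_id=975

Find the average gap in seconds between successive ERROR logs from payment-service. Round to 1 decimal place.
103.4

To calculate average interval:

1. Find all ERROR events for payment-service in order
2. Calculate time gaps between consecutive events
3. Compute mean of gaps: 517 / 5 = 103.4 seconds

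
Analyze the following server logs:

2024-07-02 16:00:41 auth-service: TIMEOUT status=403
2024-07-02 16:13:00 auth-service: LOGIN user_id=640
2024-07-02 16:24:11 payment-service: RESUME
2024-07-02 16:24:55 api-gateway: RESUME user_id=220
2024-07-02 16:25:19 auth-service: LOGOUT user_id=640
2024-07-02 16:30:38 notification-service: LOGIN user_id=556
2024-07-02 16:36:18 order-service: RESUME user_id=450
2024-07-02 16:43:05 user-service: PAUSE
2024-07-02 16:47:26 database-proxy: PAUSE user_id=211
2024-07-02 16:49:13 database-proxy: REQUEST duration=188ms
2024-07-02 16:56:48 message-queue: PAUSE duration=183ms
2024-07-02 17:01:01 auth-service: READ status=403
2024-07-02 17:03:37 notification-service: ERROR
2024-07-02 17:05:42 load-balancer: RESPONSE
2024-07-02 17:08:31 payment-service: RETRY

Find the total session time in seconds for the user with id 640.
739

To calculate session duration:

1. Find LOGIN event for user_id=640: 2024-07-02 16:13:00
2. Find LOGOUT event for user_id=640: 2024-07-02 16:25:19
3. Session duration: 2024-07-02 16:25:19 - 2024-07-02 16:13:00 = 739 seconds (12 minutes)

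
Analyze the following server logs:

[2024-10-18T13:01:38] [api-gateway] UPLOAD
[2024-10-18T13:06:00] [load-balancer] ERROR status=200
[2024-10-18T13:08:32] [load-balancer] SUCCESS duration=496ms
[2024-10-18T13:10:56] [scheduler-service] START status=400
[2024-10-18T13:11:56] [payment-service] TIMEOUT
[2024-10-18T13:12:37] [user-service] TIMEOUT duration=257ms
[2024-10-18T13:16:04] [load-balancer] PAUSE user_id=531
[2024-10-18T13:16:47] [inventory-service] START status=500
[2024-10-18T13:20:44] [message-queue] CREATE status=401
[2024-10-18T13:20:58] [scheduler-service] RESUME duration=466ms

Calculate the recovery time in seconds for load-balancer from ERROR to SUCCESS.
152

To calculate recovery time:

1. Find ERROR event for load-balancer: 2024-10-18T13:06:00
2. Find next SUCCESS event for load-balancer: 2024-10-18T13:08:32
3. Recovery time: 2024-10-18T13:08:32 - 2024-10-18T13:06:00 = 152 seconds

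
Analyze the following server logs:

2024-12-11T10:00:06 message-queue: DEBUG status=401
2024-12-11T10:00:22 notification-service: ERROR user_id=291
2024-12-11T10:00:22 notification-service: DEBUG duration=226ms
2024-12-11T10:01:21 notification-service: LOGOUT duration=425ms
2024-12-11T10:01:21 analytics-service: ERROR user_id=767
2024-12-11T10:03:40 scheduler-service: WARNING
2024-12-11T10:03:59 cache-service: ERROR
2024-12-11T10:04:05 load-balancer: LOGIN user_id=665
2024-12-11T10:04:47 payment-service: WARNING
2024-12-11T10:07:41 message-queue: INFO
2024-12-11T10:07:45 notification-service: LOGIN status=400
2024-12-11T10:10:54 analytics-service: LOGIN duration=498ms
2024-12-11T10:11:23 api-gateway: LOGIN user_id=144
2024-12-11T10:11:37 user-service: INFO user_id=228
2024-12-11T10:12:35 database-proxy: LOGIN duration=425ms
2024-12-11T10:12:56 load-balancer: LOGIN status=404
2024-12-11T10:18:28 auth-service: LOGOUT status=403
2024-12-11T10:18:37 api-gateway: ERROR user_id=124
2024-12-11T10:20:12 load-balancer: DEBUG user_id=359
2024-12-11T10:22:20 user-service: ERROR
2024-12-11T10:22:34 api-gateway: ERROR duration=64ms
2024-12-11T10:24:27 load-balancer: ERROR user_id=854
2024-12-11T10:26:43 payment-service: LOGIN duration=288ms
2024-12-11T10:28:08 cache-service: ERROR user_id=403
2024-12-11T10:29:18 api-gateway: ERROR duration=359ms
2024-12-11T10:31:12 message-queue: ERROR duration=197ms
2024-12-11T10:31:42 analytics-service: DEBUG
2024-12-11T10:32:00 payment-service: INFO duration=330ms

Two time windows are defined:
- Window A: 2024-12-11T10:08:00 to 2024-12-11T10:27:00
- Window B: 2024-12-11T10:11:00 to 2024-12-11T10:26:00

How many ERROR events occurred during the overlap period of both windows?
4

To find overlap events:

1. Window A: 2024-12-11T10:08:00 to 2024-12-11T10:27:00
2. Window B: 2024-12-11T10:11:00 to 2024-12-11T10:26:00
3. Overlap period: 2024-12-11T10:11:00 to 2024-12-11T10:26:00
4. Count ERROR events in overlap: 4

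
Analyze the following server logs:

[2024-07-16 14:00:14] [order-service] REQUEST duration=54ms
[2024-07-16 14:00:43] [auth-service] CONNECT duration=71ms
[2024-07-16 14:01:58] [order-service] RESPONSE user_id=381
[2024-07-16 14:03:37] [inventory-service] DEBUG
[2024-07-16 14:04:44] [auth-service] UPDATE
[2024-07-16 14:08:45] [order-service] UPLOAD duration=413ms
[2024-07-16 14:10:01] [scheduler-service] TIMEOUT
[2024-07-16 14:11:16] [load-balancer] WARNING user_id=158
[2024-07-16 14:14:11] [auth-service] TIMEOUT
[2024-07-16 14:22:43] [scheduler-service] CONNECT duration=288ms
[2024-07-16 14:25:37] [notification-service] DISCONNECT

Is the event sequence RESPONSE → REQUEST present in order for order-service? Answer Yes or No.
No

To verify sequence order:

1. Find all events in sequence RESPONSE → REQUEST for order-service
2. Extract their timestamps
3. Check if timestamps are in ascending order
4. Result: No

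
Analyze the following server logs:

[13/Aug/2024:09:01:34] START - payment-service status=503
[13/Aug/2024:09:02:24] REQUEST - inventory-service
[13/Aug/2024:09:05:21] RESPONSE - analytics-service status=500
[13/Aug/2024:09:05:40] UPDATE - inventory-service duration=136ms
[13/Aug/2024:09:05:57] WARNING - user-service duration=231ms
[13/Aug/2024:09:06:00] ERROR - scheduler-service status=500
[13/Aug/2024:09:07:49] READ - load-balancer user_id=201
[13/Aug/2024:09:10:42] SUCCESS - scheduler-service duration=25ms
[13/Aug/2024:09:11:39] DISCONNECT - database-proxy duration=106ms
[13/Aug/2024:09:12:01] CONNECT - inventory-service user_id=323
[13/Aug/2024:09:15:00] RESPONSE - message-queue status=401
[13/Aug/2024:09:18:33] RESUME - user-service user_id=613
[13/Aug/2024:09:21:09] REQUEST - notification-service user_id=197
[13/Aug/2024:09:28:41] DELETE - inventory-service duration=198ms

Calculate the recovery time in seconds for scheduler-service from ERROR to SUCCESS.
282

To calculate recovery time:

1. Find ERROR event for scheduler-service: 13/Aug/2024:09:06:00
2. Find next SUCCESS event for scheduler-service: 13/Aug/2024:09:10:42
3. Recovery time: 13/Aug/2024:09:10:42 - 13/Aug/2024:09:06:00 = 282 seconds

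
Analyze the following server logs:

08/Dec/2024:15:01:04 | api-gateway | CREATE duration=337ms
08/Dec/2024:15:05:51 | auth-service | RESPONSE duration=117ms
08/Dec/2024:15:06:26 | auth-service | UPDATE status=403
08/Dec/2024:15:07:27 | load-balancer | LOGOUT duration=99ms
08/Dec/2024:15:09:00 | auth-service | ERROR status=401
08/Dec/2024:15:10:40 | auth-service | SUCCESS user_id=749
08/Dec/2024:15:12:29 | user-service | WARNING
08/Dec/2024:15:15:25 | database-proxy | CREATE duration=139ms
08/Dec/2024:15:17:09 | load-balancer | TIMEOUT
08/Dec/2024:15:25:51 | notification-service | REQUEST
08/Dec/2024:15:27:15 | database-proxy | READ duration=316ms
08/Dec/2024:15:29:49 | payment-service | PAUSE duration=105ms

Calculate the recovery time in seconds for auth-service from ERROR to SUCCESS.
100

To calculate recovery time:

1. Find ERROR event for auth-service: 08/Dec/2024:15:09:00
2. Find next SUCCESS event for auth-service: 08/Dec/2024:15:10:40
3. Recovery time: 08/Dec/2024:15:10:40 - 08/Dec/2024:15:09:00 = 100 seconds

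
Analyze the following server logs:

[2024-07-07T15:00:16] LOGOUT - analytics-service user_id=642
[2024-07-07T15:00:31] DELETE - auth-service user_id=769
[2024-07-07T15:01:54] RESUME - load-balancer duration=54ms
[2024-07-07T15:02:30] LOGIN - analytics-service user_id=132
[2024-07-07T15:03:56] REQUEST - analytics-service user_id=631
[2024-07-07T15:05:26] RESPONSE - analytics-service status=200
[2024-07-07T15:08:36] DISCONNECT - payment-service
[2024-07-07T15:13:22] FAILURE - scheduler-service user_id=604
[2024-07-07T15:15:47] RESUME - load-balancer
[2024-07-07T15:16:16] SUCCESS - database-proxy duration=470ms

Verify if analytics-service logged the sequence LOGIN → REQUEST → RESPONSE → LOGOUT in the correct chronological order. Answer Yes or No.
No

To verify sequence order:

1. Find all events in sequence LOGIN → REQUEST → RESPONSE → LOGOUT for analytics-service
2. Extract their timestamps
3. Check if timestamps are in ascending order
4. Result: No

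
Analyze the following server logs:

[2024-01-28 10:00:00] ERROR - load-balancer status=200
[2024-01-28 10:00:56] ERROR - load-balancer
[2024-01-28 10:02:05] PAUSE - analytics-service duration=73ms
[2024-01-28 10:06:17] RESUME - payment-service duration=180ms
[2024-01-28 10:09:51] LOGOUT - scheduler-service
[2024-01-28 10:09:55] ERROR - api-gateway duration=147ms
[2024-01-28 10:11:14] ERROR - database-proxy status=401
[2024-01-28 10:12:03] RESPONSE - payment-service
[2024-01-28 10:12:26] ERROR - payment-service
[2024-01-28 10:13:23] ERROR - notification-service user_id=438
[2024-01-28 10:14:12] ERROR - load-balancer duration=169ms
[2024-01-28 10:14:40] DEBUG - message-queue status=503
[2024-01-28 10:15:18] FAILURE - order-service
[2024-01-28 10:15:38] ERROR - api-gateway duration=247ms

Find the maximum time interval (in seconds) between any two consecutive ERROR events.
539

To find the longest gap:

1. Extract all ERROR events in chronological order
2. Calculate time differences between consecutive events
3. Find the maximum difference
4. Longest gap: 539 seconds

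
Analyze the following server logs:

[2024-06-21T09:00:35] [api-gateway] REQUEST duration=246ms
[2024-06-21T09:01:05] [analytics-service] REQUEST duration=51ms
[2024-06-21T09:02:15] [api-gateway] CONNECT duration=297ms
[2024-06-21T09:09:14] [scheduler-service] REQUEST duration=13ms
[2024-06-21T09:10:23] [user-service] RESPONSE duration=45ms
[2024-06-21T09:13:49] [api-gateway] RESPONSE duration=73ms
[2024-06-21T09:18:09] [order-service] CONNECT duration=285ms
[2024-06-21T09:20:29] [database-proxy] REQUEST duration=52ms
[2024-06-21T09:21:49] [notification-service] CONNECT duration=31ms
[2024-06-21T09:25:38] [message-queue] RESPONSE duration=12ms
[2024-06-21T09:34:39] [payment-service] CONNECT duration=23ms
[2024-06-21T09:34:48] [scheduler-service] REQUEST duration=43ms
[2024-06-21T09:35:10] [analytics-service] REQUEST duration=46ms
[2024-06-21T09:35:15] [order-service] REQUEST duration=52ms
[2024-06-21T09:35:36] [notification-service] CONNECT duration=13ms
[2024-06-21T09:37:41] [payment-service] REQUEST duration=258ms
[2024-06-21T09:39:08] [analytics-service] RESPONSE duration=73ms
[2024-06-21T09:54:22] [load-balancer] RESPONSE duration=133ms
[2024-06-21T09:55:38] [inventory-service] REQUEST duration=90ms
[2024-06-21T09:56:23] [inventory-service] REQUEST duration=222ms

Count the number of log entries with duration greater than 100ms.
6

To count timeouts:

1. Threshold: 100ms
2. Extract duration from each log entry
3. Count entries where duration > 100
4. Timeout count: 6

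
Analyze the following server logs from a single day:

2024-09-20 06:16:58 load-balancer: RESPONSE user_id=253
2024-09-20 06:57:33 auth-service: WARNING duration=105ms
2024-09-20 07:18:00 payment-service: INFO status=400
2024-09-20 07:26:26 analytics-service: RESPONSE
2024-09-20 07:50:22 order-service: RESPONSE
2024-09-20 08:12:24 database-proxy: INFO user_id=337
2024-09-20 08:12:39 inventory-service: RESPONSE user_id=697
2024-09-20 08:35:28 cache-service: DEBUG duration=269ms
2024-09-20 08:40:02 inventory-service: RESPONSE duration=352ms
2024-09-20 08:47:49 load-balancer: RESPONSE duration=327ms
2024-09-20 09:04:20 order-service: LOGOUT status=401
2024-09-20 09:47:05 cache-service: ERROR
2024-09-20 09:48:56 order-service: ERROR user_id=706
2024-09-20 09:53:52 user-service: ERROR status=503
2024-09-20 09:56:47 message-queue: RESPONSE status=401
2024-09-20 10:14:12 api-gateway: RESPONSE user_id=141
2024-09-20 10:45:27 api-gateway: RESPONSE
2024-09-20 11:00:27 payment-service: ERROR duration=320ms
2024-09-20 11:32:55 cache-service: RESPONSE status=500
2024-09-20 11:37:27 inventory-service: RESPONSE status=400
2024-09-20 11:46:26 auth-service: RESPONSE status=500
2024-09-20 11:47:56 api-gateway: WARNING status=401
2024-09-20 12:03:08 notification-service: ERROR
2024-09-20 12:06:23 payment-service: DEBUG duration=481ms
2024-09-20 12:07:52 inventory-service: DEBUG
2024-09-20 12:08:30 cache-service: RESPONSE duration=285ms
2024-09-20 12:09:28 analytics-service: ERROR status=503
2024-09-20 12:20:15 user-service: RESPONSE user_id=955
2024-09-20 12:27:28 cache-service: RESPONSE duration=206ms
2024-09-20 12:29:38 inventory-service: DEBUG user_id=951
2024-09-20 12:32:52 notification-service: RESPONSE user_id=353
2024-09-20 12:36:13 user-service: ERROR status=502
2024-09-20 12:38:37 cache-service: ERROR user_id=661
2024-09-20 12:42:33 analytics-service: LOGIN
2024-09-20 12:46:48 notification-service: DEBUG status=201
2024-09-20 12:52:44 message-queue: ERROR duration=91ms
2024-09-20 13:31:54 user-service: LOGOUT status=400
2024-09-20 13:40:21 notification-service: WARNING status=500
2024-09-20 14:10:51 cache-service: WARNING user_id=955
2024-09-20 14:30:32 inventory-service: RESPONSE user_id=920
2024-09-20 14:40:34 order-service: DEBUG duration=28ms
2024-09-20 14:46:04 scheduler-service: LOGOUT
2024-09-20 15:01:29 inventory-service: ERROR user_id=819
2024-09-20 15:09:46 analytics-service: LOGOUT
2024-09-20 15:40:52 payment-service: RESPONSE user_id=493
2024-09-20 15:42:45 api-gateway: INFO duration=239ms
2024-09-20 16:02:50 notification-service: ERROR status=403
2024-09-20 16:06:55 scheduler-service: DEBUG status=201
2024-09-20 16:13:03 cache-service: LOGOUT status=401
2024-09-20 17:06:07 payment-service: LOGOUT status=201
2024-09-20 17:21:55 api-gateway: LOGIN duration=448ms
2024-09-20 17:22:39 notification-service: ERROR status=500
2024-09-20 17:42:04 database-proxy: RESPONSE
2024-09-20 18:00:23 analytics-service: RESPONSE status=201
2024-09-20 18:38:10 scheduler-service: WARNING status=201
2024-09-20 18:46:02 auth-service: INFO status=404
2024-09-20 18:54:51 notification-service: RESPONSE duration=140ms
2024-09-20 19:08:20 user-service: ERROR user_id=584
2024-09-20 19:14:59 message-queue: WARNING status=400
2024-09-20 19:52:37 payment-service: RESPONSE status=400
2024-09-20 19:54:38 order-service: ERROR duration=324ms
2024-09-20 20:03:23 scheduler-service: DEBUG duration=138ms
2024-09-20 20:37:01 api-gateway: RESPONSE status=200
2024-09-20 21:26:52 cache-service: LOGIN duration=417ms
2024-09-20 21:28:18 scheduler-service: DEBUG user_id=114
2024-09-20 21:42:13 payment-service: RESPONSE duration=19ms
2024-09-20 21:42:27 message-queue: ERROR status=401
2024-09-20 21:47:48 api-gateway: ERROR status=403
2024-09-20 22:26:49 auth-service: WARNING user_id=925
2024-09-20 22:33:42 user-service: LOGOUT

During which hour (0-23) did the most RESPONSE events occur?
12

To find the peak hour:

1. Group all RESPONSE events by hour
2. Count events in each hour
3. Find hour with maximum count
4. Peak hour: 12 (with 4 events)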